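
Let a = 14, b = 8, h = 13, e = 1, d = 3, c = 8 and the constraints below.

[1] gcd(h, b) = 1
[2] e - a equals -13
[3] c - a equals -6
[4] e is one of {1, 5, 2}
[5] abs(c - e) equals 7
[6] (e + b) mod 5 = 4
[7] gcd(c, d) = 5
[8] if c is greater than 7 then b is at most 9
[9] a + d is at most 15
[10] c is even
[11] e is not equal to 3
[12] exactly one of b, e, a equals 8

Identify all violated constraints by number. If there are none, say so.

[1] gcd(13, 8) = 1  ✔
[2] e - a = 1 - 14 = -13  ✔
[3] c - a = 8 - 14 = -6  ✔
[4] e = 1 is in {1, 5, 2}  ✔
[5] abs(8 - 1) = 7  ✔
[6] e + b = 9; 9 mod 5 = 4  ✔
[7] gcd(8, 3) = 1, not 5  ✘
[8] c = 8 > 7, so we need b ≤ 9; b = 8 ≤ 9  ✔
[9] a + d = 14 + 3 = 17; 17 > 15, bound 15 not met  ✘
[10] c = 8 is even  ✔
[11] e = 1, and 1 ≠ 3  ✔
[12] b=8, e=1, a=14; 1 of them equals 8  ✔

Violated: 7 and 9.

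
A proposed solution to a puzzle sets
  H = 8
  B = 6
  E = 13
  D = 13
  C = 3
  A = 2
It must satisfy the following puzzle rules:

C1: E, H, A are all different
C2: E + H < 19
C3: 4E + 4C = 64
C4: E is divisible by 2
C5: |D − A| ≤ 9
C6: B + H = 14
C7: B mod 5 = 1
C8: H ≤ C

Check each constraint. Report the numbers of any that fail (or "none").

No — constraints 2, 4, 5, 8 are not satisfied.

C1: values 13, 8, 2 are pairwise distinct — holds.
C2: E + H = 13 + 8 = 21; 21 ≥ 19, bound 19 not met — does not hold.
C3: 4E + 4C = 4(13) + 4(3) = 64 — holds.
C4: 13 = 2×6 + 1, so 2 does not divide 13 — does not hold.
C5: |13 − 2| = 11; 11 > 9, exceeds bound 9 — does not hold.
C6: B + H = 6 + 8 = 14 — holds.
C7: 6 mod 5 = 1 — holds.
C8: H = 8, C = 3; 8 > 3 (want ≤) — does not hold.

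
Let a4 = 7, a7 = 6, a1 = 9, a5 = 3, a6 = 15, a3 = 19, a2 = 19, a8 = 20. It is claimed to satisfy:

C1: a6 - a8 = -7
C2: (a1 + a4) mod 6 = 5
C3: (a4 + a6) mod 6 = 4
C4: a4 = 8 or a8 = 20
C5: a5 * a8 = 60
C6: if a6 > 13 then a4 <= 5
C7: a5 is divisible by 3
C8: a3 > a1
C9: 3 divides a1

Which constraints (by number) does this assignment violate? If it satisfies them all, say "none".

Violated: 1, 2, and 6.

C1: a6 - a8 = 15 - 20 = -5, not -7 — violated.
C2: a1 + a4 = 16; 16 mod 6 = 4, not 5 — violated.
C3: a4 + a6 = 22; 22 mod 6 = 4 — OK.
C4: a4 = 7 ≠ 8, but a8 = 20 = 20 (second disjunct) — OK.
C5: a5 * a8 = 3 * 20 = 60 — OK.
C6: a6 = 15 > 13, so we need a4 ≤ 5; but a4 = 7 > 5 — violated.
C7: 3 / 3 = 1, so 3 divides 3 — OK.
C8: a3 = 19, a1 = 9; 19 > 9 — OK.
C9: 9 / 3 = 3, so 3 divides 9 — OK.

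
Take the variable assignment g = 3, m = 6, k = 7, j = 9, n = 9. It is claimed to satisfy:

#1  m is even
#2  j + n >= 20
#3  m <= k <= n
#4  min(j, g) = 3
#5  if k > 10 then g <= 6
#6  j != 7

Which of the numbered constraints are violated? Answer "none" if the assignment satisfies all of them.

Violated: 2.

#1 m = 6 is even — holds.
#2 j + n = 9 + 9 = 18; 18 < 20, bound 20 not met — does not hold.
#3 values 6 <= 7 <= 9 — holds.
#4 min(9, 3) = 3 — holds.
#5 k = 7, not > 10; antecedent false, conditional vacuously true — holds.
#6 j = 9, and 9 ≠ 7 — holds.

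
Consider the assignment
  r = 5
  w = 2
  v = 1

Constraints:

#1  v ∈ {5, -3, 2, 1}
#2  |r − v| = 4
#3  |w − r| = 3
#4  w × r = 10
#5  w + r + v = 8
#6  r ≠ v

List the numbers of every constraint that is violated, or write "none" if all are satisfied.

None — every constraint holds.

#1 v = 1 is in {5, -3, 2, 1} — holds.
#2 |5 − 1| = 4 — holds.
#3 |2 − 5| = 3 — holds.
#4 w × r = 2 × 5 = 10 — holds.
#5 w + r + v = 2 + 5 + 1 = 8 — holds.
#6 r = 5, v = 1; distinct — holds.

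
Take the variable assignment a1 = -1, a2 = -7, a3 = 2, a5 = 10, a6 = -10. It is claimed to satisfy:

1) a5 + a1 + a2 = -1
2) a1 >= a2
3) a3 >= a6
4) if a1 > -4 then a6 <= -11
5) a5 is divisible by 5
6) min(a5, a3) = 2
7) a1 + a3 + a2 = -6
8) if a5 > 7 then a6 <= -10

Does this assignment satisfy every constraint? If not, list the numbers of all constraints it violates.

1) a5 + a1 + a2 = 10 + (-1) + (-7) = 2, not -1 — violated.
2) a1 = -1, a2 = -7; -1 ≥ -7 — satisfied.
3) a3 = 2, a6 = -10; 2 ≥ -10 — satisfied.
4) a1 = -1 > -4, so we need a6 ≤ -11; but a6 = -10 > -11 — violated.
5) 10 / 5 = 2, so 5 divides 10 — satisfied.
6) min(10, 2) = 2 — satisfied.
7) a1 + a3 + a2 = -1 + 2 + (-7) = -6 — satisfied.
8) a5 = 10 > 7, so we need a6 ≤ -10; a6 = -10 ≤ -10 — satisfied.

The assignment fails constraints 1, 4.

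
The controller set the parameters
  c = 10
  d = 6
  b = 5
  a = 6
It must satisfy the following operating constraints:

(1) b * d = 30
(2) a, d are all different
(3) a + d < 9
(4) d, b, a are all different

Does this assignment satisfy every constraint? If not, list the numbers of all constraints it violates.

Constraints 2, 3, and 4 are violated.

(1) b * d = 5 * 6 = 30  true
(2) a = d = 6, not all different  false
(3) a + d = 6 + 6 = 12; 12 ≥ 9, bound 9 not met  false
(4) d = a = 6, not all different  false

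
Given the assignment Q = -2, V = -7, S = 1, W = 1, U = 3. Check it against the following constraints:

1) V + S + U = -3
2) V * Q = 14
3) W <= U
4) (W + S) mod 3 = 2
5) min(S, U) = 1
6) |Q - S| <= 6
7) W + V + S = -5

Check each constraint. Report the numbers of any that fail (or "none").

No violations.

1) V + S + U = -7 + 1 + 3 = -3  true
2) V * Q = -7 * (-2) = 14  true
3) W = 1, U = 3; 1 ≤ 3  true
4) W + S = 2; 2 mod 3 = 2  true
5) min(1, 3) = 1  true
6) |-2 - 1| = 3; 3 ≤ 6  true
7) W + V + S = 1 + (-7) + 1 = -5  true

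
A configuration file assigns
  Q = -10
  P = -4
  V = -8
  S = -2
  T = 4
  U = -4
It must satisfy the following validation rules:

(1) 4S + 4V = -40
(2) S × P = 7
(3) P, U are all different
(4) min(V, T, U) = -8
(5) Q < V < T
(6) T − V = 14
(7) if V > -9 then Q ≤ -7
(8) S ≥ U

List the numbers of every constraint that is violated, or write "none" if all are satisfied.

The assignment fails constraints 2, 3, 6.

(1) 4S + 4V = 4(-2) + 4(-8) = -40 — holds.
(2) S × P = -2 × (-4) = 8, not 7 — does not hold.
(3) P = U = -4, not all different — does not hold.
(4) min(-8, 4, -4) = -8 — holds.
(5) values -10 < -8 < 4 — holds.
(6) T − V = 4 − (-8) = 12, not 14 — does not hold.
(7) V = -8 > -9, so we need Q ≤ -7; Q = -10 ≤ -7 — holds.
(8) S = -2, U = -4; -2 ≥ -4 — holds.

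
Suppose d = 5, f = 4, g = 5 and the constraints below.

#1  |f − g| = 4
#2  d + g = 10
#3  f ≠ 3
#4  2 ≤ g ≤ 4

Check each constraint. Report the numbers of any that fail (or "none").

#1 |4 − 5| = 1, not 4  no
#2 d + g = 5 + 5 = 10  yes
#3 f = 4, and 4 ≠ 3  yes
#4 g = 5 is outside [2, 4]  no

No — constraints 1 and 4 are not satisfied.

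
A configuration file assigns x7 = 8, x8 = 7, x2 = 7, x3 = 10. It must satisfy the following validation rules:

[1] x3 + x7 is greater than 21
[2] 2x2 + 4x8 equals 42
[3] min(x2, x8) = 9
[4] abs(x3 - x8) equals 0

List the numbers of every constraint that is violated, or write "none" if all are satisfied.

[1] x3 + x7 = 10 + 8 = 18; 18 ≤ 21, bound 21 not met — violated.
[2] 2x2 + 4x8 = 2(7) + 4(7) = 42 — OK.
[3] min(7, 7) = 7, not 9 — violated.
[4] abs(10 - 7) = 3, not 0 — violated.

Violated: 1, 3, and 4.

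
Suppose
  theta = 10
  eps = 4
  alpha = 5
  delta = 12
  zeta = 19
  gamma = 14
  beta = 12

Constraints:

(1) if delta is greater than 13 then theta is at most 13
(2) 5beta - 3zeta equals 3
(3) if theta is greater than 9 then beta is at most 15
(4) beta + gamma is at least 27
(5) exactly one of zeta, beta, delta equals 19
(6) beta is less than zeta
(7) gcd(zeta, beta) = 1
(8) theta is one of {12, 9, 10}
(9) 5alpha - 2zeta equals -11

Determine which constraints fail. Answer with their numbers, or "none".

Constraints 4, 9 do not hold.

(1) delta = 12, not > 13; antecedent false, conditional vacuously true  true
(2) 5beta - 3zeta = 5(12) - 3(19) = 3  true
(3) theta = 10 > 9, so we need beta ≤ 15; beta = 12 ≤ 15  true
(4) beta + gamma = 12 + 14 = 26; 26 < 27, bound 27 not met  false
(5) zeta=19, beta=12, delta=12; 1 of them equals 19  true
(6) beta = 12, zeta = 19; 12 < 19  true
(7) gcd(19, 12) = 1  true
(8) theta = 10 is in {12, 9, 10}  true
(9) 5alpha - 2zeta = 5(5) - 2(19) = -13, not -11  false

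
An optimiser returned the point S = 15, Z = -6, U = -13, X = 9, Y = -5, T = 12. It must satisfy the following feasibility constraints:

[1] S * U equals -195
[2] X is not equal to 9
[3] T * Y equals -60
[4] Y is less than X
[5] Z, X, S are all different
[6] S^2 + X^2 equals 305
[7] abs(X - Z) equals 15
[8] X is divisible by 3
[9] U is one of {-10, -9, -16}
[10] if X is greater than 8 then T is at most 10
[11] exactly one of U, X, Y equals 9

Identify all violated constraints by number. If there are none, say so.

[1] S * U = 15 * (-13) = -195  true
[2] X = 9, but 9 is required to differ  false
[3] T * Y = 12 * (-5) = -60  true
[4] Y = -5, X = 9; -5 < 9  true
[5] values -6, 9, 15 are pairwise distinct  true
[6] S^2 + X^2 = 15^2 + 9^2 = 225 + 81 = 306, not 305  false
[7] abs(9 - (-6)) = 15  true
[8] 9 / 3 = 3, so 3 divides 9  true
[9] U = -13 is not in {-10, -9, -16}  false
[10] X = 9 > 8, so we need T ≤ 10; but T = 12 > 10  false
[11] U=-13, X=9, Y=-5; 1 of them equals 9  true

Violated: 2, 6, 9, and 10.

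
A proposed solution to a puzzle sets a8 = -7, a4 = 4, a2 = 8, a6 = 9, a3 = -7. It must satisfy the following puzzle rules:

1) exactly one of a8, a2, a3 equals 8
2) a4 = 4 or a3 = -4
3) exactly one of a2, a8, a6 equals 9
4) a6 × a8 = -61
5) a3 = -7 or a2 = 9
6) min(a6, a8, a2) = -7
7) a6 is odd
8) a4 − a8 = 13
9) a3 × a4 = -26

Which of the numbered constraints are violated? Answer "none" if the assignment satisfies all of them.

The assignment fails constraints 4, 8, 9.

1) a8=-7, a2=8, a3=-7; 1 of them equals 8  yes
2) a4 = 4 = 4 (first disjunct)  yes
3) a2=8, a8=-7, a6=9; 1 of them equals 9  yes
4) a6 × a8 = 9 × (-7) = -63, not -61  no
5) a3 = -7 = -7 (first disjunct)  yes
6) min(9, -7, 8) = -7  yes
7) a6 = 9 is odd  yes
8) a4 − a8 = 4 − (-7) = 11, not 13  no
9) a3 × a4 = -7 × 4 = -28, not -26  no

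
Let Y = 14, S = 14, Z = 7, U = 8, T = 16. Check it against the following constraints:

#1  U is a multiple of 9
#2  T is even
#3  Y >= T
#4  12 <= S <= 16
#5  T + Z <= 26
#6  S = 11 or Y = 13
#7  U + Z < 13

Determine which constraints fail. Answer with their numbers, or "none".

#1 8 = 9*0 + 8, so 9 does not divide 8  false
#2 T = 16 is even  true
#3 Y = 14, T = 16; 14 < 16 (want ≥)  false
#4 S = 14 lies in [12, 16]  true
#5 T + Z = 16 + 7 = 23; 23 ≤ 26  true
#6 S = 14 ≠ 11 and Y = 14 ≠ 13; both disjuncts false  false
#7 U + Z = 8 + 7 = 15; 15 ≥ 13, bound 13 not met  false

Constraints 1, 3, 6, and 7 do not hold.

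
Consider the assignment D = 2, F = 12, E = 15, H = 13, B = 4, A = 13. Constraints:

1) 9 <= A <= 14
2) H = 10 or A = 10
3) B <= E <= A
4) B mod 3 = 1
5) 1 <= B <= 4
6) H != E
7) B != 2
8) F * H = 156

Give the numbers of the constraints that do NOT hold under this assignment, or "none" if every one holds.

Violated: 2 and 3.

1) A = 13 lies in [9, 14] — holds.
2) H = 13 ≠ 10 and A = 13 ≠ 10; both disjuncts false — fails.
3) values 4, 15, 13; E = 15 is not <= A = 13 — fails.
4) 4 mod 3 = 1 — holds.
5) B = 4 lies in [1, 4] — holds.
6) H = 13, E = 15; distinct — holds.
7) B = 4, and 4 ≠ 2 — holds.
8) F * H = 12 * 13 = 156 — holds.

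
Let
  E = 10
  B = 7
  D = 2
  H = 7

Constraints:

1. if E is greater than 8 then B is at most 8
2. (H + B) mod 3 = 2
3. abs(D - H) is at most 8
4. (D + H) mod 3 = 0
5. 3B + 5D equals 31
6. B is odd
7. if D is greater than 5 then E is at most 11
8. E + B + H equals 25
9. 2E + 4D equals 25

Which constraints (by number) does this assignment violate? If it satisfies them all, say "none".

The assignment fails constraints 8, 9.

1. E = 10 > 8, so we need B ≤ 8; B = 7 ≤ 8 — satisfied.
2. H + B = 14; 14 mod 3 = 2 — satisfied.
3. abs(2 - 7) = 5; 5 ≤ 8 — satisfied.
4. D + H = 9; 9 mod 3 = 0 — satisfied.
5. 3B + 5D = 3(7) + 5(2) = 31 — satisfied.
6. B = 7 is odd — satisfied.
7. D = 2, not > 5; antecedent false, conditional vacuously true — satisfied.
8. E + B + H = 10 + 7 + 7 = 24, not 25 — violated.
9. 2E + 4D = 2(10) + 4(2) = 28, not 25 — violated.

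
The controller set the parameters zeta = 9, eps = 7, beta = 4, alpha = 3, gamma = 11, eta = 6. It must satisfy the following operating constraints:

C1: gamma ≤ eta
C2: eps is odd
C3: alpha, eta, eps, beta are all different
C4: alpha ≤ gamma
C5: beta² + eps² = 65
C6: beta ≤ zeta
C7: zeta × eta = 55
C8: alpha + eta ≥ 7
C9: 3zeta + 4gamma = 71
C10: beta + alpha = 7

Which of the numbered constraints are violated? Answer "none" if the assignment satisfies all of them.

C1: gamma = 11, eta = 6; 11 > 6 (want ≤)  false
C2: eps = 7 is odd  true
C3: values 3, 6, 7, 4 are pairwise distinct  true
C4: alpha = 3, gamma = 11; 3 ≤ 11  true
C5: beta² + eps² = 4² + 7² = 16 + 49 = 65  true
C6: beta = 4, zeta = 9; 4 ≤ 9  true
C7: zeta × eta = 9 × 6 = 54, not 55  false
C8: alpha + eta = 3 + 6 = 9; 9 ≥ 7  true
C9: 3zeta + 4gamma = 3(9) + 4(11) = 71  true
C10: beta + alpha = 4 + 3 = 7  true

No — constraints 1 and 7 are not satisfied.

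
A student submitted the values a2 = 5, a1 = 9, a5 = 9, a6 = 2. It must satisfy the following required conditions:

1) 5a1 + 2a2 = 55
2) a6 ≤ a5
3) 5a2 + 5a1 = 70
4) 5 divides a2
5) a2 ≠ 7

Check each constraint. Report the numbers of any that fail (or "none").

All constraints are satisfied.

1) 5a1 + 2a2 = 5(9) + 2(5) = 55  OK
2) a6 = 2, a5 = 9; 2 ≤ 9  OK
3) 5a2 + 5a1 = 5(5) + 5(9) = 70  OK
4) 5 / 5 = 1, so 5 divides 5  OK
5) a2 = 5, and 5 ≠ 7  OK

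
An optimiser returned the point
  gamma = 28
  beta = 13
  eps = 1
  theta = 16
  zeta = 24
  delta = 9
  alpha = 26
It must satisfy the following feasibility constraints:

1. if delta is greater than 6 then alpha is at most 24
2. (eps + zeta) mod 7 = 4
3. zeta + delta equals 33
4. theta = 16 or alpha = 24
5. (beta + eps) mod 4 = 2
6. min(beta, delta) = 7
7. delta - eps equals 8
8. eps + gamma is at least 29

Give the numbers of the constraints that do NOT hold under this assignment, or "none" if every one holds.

1. delta = 9 > 6, so we need alpha ≤ 24; but alpha = 26 > 24  ✘
2. eps + zeta = 25; 25 mod 7 = 4  ✔
3. zeta + delta = 24 + 9 = 33  ✔
4. theta = 16 = 16 (first disjunct)  ✔
5. beta + eps = 14; 14 mod 4 = 2  ✔
6. min(13, 9) = 9, not 7  ✘
7. delta - eps = 9 - 1 = 8  ✔
8. eps + gamma = 1 + 28 = 29; 29 ≥ 29  ✔

Violated: 1 and 6.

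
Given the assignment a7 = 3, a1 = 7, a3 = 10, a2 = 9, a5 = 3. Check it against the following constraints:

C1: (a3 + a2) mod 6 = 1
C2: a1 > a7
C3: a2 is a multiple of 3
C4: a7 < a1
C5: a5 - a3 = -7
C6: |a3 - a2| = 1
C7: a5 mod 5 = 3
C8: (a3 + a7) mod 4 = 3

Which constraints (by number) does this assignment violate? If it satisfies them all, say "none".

C1: a3 + a2 = 19; 19 mod 6 = 1  OK
C2: a1 = 7, a7 = 3; 7 > 3  OK
C3: 9 / 3 = 3, so 3 divides 9  OK
C4: a7 = 3, a1 = 7; 3 < 7  OK
C5: a5 - a3 = 3 - 10 = -7  OK
C6: |10 - 9| = 1  OK
C7: 3 mod 5 = 3  OK
C8: a3 + a7 = 13; 13 mod 4 = 1, not 3  FAIL

The assignment fails constraint 8.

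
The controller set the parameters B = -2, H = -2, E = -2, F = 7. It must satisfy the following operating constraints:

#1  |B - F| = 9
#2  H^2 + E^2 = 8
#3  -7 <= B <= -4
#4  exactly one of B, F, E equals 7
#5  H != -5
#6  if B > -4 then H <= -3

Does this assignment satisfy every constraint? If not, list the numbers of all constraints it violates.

#1 |-2 - 7| = 9 — OK.
#2 H^2 + E^2 = (-2)^2 + (-2)^2 = 4 + 4 = 8 — OK.
#3 B = -2 is outside [-7, -4] — violated.
#4 B=-2, F=7, E=-2; 1 of them equals 7 — OK.
#5 H = -2, and -2 ≠ -5 — OK.
#6 B = -2 > -4, so we need H ≤ -3; but H = -2 > -3 — violated.

No — constraints 3 and 6 are not satisfied.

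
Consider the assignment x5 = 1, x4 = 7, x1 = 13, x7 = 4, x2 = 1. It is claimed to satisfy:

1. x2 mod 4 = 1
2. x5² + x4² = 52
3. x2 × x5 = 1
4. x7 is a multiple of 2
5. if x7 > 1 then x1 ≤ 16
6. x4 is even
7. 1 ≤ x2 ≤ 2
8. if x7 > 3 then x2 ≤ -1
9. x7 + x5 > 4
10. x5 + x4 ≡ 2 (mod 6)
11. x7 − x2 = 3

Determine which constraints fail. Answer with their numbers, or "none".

1. 1 mod 4 = 1 — holds.
2. x5² + x4² = 1² + 7² = 1 + 49 = 50, not 52 — fails.
3. x2 × x5 = 1 × 1 = 1 — holds.
4. 4 / 2 = 2, so 2 divides 4 — holds.
5. x7 = 4 > 1, so we need x1 ≤ 16; x1 = 13 ≤ 16 — holds.
6. x4 = 7 is odd — fails.
7. x2 = 1 lies in [1, 2] — holds.
8. x7 = 4 > 3, so we need x2 ≤ -1; but x2 = 1 > -1 — fails.
9. x7 + x5 = 4 + 1 = 5; 5 > 4 — holds.
10. x5 + x4 = 8; 8 mod 6 = 2 — holds.
11. x7 − x2 = 4 − 1 = 3 — holds.

Constraints 2, 6, and 8 are violated.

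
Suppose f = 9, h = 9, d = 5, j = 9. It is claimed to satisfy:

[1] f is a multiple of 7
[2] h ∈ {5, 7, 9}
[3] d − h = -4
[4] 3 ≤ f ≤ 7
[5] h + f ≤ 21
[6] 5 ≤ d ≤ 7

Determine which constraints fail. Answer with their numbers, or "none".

[1] 9 = 7×1 + 2, so 7 does not divide 9 — violated.
[2] h = 9 is in {5, 7, 9} — satisfied.
[3] d − h = 5 − 9 = -4 — satisfied.
[4] f = 9 is outside [3, 7] — violated.
[5] h + f = 9 + 9 = 18; 18 ≤ 21 — satisfied.
[6] d = 5 lies in [5, 7] — satisfied.

Constraints 1 and 4 are violated.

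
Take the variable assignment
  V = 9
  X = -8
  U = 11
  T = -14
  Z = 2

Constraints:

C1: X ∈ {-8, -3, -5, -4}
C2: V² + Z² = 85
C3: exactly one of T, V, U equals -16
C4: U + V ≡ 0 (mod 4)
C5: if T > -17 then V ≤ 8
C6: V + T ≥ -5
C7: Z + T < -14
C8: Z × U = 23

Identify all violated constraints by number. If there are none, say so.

C1: X = -8 is in {-8, -3, -5, -4} — OK.
C2: V² + Z² = 9² + 2² = 81 + 4 = 85 — OK.
C3: T=-14, V=9, U=11; 0 of them equal -16, not exactly one — violated.
C4: U + V = 20; 20 mod 4 = 0 — OK.
C5: T = -14 > -17, so we need V ≤ 8; but V = 9 > 8 — violated.
C6: V + T = 9 + (-14) = -5; -5 ≥ -5 — OK.
C7: Z + T = 2 + (-14) = -12; -12 ≥ -14, bound -14 not met — violated.
C8: Z × U = 2 × 11 = 22, not 23 — violated.

The assignment fails constraints 3, 5, 7, and 8.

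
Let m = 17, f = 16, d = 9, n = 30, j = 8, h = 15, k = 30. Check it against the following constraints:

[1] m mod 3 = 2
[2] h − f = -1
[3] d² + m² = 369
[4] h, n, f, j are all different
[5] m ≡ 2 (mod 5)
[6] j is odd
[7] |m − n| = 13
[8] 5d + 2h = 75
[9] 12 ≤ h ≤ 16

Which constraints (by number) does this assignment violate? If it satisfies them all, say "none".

[1] 17 mod 3 = 2 — satisfied.
[2] h − f = 15 − 16 = -1 — satisfied.
[3] d² + m² = 9² + 17² = 81 + 289 = 370, not 369 — violated.
[4] values 15, 30, 16, 8 are pairwise distinct — satisfied.
[5] 17 mod 5 = 2 — satisfied.
[6] j = 8 is even — violated.
[7] |17 − 30| = 13 — satisfied.
[8] 5d + 2h = 5(9) + 2(15) = 75 — satisfied.
[9] h = 15 lies in [12, 16] — satisfied.

No — constraints 3 and 6 are not satisfied.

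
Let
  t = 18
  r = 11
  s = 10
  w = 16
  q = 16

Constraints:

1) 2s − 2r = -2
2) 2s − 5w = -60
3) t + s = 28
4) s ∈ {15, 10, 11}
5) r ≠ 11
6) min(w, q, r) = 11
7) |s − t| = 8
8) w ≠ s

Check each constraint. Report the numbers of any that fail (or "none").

1) 2s − 2r = 2(10) − 2(11) = -2  OK
2) 2s − 5w = 2(10) − 5(16) = -60  OK
3) t + s = 18 + 10 = 28  OK
4) s = 10 is in {15, 10, 11}  OK
5) r = 11, but 11 is required to differ  FAIL
6) min(16, 16, 11) = 11  OK
7) |10 − 18| = 8  OK
8) w = 16, s = 10; distinct  OK

Constraint 5 does not hold.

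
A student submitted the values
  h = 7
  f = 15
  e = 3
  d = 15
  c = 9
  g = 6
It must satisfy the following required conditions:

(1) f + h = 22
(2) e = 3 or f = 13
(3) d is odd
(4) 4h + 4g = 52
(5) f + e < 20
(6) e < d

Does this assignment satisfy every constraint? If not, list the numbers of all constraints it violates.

None — every constraint holds.

(1) f + h = 15 + 7 = 22  yes
(2) e = 3 = 3 (first disjunct)  yes
(3) d = 15 is odd  yes
(4) 4h + 4g = 4(7) + 4(6) = 52  yes
(5) f + e = 15 + 3 = 18; 18 < 20  yes
(6) e = 3, d = 15; 3 < 15  yes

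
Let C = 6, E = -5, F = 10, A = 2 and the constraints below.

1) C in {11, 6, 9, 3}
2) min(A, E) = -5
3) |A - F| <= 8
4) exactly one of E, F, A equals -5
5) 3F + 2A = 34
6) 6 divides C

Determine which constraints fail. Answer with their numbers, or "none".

1) C = 6 is in {11, 6, 9, 3} — holds.
2) min(2, -5) = -5 — holds.
3) |2 - 10| = 8; 8 ≤ 8 — holds.
4) E=-5, F=10, A=2; 1 of them equals -5 — holds.
5) 3F + 2A = 3(10) + 2(2) = 34 — holds.
6) 6 / 6 = 1, so 6 divides 6 — holds.

The assignment satisfies every constraint.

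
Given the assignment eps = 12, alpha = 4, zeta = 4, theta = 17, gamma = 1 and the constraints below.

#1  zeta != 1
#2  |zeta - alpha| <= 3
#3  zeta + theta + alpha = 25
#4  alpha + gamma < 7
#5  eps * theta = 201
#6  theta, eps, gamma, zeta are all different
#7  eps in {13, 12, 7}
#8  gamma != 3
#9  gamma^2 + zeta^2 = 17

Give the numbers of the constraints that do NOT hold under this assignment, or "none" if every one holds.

#1 zeta = 4, and 4 ≠ 1  ✔
#2 |4 - 4| = 0; 0 ≤ 3  ✔
#3 zeta + theta + alpha = 4 + 17 + 4 = 25  ✔
#4 alpha + gamma = 4 + 1 = 5; 5 < 7  ✔
#5 eps * theta = 12 * 17 = 204, not 201  ✘
#6 values 17, 12, 1, 4 are pairwise distinct  ✔
#7 eps = 12 is in {13, 12, 7}  ✔
#8 gamma = 1, and 1 ≠ 3  ✔
#9 gamma^2 + zeta^2 = 1^2 + 4^2 = 1 + 16 = 17  ✔

The assignment fails constraint 5.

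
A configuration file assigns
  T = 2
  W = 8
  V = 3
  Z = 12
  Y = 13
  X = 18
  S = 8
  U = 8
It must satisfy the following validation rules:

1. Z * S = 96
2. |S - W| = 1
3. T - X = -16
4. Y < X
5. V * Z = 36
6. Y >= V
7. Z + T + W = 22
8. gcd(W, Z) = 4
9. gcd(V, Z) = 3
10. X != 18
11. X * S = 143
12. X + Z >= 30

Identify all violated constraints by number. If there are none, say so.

1. Z * S = 12 * 8 = 96  yes
2. |8 - 8| = 0, not 1  no
3. T - X = 2 - 18 = -16  yes
4. Y = 13, X = 18; 13 < 18  yes
5. V * Z = 3 * 12 = 36  yes
6. Y = 13, V = 3; 13 ≥ 3  yes
7. Z + T + W = 12 + 2 + 8 = 22  yes
8. gcd(8, 12) = 4  yes
9. gcd(3, 12) = 3  yes
10. X = 18, but 18 is required to differ  no
11. X * S = 18 * 8 = 144, not 143  no
12. X + Z = 18 + 12 = 30; 30 ≥ 30  yes

The assignment fails constraints 2, 10, and 11.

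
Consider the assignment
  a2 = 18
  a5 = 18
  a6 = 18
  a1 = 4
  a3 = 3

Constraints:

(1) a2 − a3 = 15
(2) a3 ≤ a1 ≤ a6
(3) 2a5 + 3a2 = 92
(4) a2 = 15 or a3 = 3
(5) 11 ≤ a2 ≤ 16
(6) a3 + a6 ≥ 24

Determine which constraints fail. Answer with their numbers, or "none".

(1) a2 − a3 = 18 − 3 = 15  ✓
(2) values 3 ≤ 4 ≤ 18  ✓
(3) 2a5 + 3a2 = 2(18) + 3(18) = 90, not 92  ✗
(4) a2 = 18 ≠ 15, but a3 = 3 = 3 (second disjunct)  ✓
(5) a2 = 18 is outside [11, 16]  ✗
(6) a3 + a6 = 3 + 18 = 21; 21 < 24, bound 24 not met  ✗

Constraints 3, 5, and 6 are violated.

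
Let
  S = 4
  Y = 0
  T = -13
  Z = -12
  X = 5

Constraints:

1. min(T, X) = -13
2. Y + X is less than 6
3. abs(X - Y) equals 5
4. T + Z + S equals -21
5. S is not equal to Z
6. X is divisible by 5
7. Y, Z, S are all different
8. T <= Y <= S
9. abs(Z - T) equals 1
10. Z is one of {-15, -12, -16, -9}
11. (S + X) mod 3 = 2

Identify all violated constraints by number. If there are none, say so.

Constraint 11 does not hold.

1. min(-13, 5) = -13  ✔
2. Y + X = 0 + 5 = 5; 5 < 6  ✔
3. abs(5 - 0) = 5  ✔
4. T + Z + S = -13 + (-12) + 4 = -21  ✔
5. S = 4, Z = -12; distinct  ✔
6. 5 / 5 = 1, so 5 divides 5  ✔
7. values 0, -12, 4 are pairwise distinct  ✔
8. values -13 <= 0 <= 4  ✔
9. abs(-12 - (-13)) = 1  ✔
10. Z = -12 is in {-15, -12, -16, -9}  ✔
11. S + X = 9; 9 mod 3 = 0, not 2  ✘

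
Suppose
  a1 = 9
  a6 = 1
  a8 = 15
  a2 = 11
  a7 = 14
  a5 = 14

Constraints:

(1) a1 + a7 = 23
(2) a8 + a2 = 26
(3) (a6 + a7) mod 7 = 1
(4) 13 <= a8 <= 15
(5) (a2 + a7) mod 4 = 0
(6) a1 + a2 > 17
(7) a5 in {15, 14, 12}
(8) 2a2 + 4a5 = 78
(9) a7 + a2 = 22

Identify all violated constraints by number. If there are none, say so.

(1) a1 + a7 = 9 + 14 = 23  yes
(2) a8 + a2 = 15 + 11 = 26  yes
(3) a6 + a7 = 15; 15 mod 7 = 1  yes
(4) a8 = 15 lies in [13, 15]  yes
(5) a2 + a7 = 25; 25 mod 4 = 1, not 0  no
(6) a1 + a2 = 9 + 11 = 20; 20 > 17  yes
(7) a5 = 14 is in {15, 14, 12}  yes
(8) 2a2 + 4a5 = 2(11) + 4(14) = 78  yes
(9) a7 + a2 = 14 + 11 = 25, not 22  no

Constraints 5, 9 do not hold.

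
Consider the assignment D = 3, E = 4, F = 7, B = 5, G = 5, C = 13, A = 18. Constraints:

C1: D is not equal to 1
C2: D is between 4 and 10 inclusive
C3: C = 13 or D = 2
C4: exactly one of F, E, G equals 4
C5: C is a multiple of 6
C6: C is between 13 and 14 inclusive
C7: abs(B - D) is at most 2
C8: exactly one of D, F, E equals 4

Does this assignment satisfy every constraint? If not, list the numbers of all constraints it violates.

C1: D = 3, and 3 ≠ 1 — OK.
C2: D = 3 is outside [4, 10] — violated.
C3: C = 13 = 13 (first disjunct) — OK.
C4: F=7, E=4, G=5; 1 of them equals 4 — OK.
C5: 13 = 6*2 + 1, so 6 does not divide 13 — violated.
C6: C = 13 lies in [13, 14] — OK.
C7: abs(5 - 3) = 2; 2 ≤ 2 — OK.
C8: D=3, F=7, E=4; 1 of them equals 4 — OK.

Constraints 2, 5 do not hold.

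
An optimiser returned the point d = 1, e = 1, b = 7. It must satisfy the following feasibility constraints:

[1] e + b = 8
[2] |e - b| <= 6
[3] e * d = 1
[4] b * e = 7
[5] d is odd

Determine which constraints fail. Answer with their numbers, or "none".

The assignment satisfies every constraint.

[1] e + b = 1 + 7 = 8  yes
[2] |1 - 7| = 6; 6 ≤ 6  yes
[3] e * d = 1 * 1 = 1  yes
[4] b * e = 7 * 1 = 7  yes
[5] d = 1 is odd  yes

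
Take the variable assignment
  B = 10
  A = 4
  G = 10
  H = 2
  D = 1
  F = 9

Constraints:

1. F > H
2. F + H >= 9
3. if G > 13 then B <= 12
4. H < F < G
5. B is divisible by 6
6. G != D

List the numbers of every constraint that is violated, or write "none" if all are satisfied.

1. F = 9, H = 2; 9 > 2 — OK.
2. F + H = 9 + 2 = 11; 11 ≥ 9 — OK.
3. G = 10, not > 13; antecedent false, conditional vacuously true — OK.
4. values 2 < 9 < 10 — OK.
5. 10 = 6*1 + 4, so 6 does not divide 10 — violated.
6. G = 10, D = 1; distinct — OK.

The assignment fails constraint 5.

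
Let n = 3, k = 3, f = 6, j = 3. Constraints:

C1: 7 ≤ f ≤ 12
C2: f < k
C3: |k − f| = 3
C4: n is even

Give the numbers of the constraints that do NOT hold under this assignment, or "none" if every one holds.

Constraints 1, 2, and 4 do not hold.

C1: f = 6 is outside [7, 12] — fails.
C2: f = 6, k = 3; 6 ≥ 3 (want <) — fails.
C3: |3 − 6| = 3 — holds.
C4: n = 3 is odd — fails.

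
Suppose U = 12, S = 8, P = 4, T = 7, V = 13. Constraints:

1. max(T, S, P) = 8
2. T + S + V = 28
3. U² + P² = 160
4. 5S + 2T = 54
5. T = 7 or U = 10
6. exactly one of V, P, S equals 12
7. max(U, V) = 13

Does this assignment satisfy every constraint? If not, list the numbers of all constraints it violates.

Constraint 6 is violated.

1. max(7, 8, 4) = 8  OK
2. T + S + V = 7 + 8 + 13 = 28  OK
3. U² + P² = 12² + 4² = 144 + 16 = 160  OK
4. 5S + 2T = 5(8) + 2(7) = 54  OK
5. T = 7 = 7 (first disjunct)  OK
6. V=13, P=4, S=8; 0 of them equal 12, not exactly one  FAIL
7. max(12, 13) = 13  OK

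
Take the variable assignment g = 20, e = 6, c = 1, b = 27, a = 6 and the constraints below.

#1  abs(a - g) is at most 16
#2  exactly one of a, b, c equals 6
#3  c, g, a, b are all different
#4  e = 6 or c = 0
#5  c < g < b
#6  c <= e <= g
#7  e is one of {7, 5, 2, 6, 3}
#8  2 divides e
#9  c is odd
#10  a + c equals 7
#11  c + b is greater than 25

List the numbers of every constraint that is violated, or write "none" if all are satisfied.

No violations.

#1 abs(6 - 20) = 14; 14 ≤ 16  yes
#2 a=6, b=27, c=1; 1 of them equals 6  yes
#3 values 1, 20, 6, 27 are pairwise distinct  yes
#4 e = 6 = 6 (first disjunct)  yes
#5 values 1 < 20 < 27  yes
#6 values 1 <= 6 <= 20  yes
#7 e = 6 is in {7, 5, 2, 6, 3}  yes
#8 6 / 2 = 3, so 2 divides 6  yes
#9 c = 1 is odd  yes
#10 a + c = 6 + 1 = 7  yes
#11 c + b = 1 + 27 = 28; 28 > 25  yes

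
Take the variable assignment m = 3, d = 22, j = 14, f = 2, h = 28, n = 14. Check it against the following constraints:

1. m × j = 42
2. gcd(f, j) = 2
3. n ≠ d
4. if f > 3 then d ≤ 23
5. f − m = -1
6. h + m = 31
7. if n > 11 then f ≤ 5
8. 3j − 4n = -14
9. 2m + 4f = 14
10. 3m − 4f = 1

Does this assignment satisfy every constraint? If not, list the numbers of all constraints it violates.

Yes — all constraints hold.

1. m × j = 3 × 14 = 42  true
2. gcd(2, 14) = 2  true
3. n = 14, d = 22; distinct  true
4. f = 2, not > 3; antecedent false, conditional vacuously true  true
5. f − m = 2 − 3 = -1  true
6. h + m = 28 + 3 = 31  true
7. n = 14 > 11, so we need f ≤ 5; f = 2 ≤ 5  true
8. 3j − 4n = 3(14) − 4(14) = -14  true
9. 2m + 4f = 2(3) + 4(2) = 14  true
10. 3m − 4f = 3(3) − 4(2) = 1  true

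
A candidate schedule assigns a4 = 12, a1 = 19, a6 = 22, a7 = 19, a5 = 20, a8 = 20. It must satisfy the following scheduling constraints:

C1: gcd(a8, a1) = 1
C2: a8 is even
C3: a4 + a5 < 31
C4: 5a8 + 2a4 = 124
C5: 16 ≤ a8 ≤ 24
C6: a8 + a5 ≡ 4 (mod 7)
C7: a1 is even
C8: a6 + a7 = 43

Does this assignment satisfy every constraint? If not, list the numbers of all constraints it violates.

C1: gcd(20, 19) = 1 — holds.
C2: a8 = 20 is even — holds.
C3: a4 + a5 = 12 + 20 = 32; 32 ≥ 31, bound 31 not met — fails.
C4: 5a8 + 2a4 = 5(20) + 2(12) = 124 — holds.
C5: a8 = 20 lies in [16, 24] — holds.
C6: a8 + a5 = 40; 40 mod 7 = 5, not 4 — fails.
C7: a1 = 19 is odd — fails.
C8: a6 + a7 = 22 + 19 = 41, not 43 — fails.

Constraints 3, 6, 7, 8 are violated.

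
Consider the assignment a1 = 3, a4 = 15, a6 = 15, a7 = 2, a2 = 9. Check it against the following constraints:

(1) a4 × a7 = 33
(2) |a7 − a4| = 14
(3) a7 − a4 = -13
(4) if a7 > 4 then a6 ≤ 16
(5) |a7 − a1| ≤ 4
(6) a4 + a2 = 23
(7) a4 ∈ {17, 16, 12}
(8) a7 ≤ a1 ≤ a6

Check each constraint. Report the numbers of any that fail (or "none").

Constraints 1, 2, 6, and 7 do not hold.

(1) a4 × a7 = 15 × 2 = 30, not 33 — violated.
(2) |2 − 15| = 13, not 14 — violated.
(3) a7 − a4 = 2 − 15 = -13 — satisfied.
(4) a7 = 2, not > 4; antecedent false, conditional vacuously true — satisfied.
(5) |2 − 3| = 1; 1 ≤ 4 — satisfied.
(6) a4 + a2 = 15 + 9 = 24, not 23 — violated.
(7) a4 = 15 is not in {17, 16, 12} — violated.
(8) values 2 ≤ 3 ≤ 15 — satisfied.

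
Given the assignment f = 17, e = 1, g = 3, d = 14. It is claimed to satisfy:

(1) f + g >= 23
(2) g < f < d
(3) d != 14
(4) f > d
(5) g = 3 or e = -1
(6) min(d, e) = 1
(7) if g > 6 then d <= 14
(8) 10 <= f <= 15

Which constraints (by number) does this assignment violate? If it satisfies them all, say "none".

(1) f + g = 17 + 3 = 20; 20 < 23, bound 23 not met  ✘
(2) values 3, 17, 14; f = 17 is not < d = 14  ✘
(3) d = 14, but 14 is required to differ  ✘
(4) f = 17, d = 14; 17 > 14  ✔
(5) g = 3 = 3 (first disjunct)  ✔
(6) min(14, 1) = 1  ✔
(7) g = 3, not > 6; antecedent false, conditional vacuously true  ✔
(8) f = 17 is outside [10, 15]  ✘

Constraints 1, 2, 3, and 8 do not hold.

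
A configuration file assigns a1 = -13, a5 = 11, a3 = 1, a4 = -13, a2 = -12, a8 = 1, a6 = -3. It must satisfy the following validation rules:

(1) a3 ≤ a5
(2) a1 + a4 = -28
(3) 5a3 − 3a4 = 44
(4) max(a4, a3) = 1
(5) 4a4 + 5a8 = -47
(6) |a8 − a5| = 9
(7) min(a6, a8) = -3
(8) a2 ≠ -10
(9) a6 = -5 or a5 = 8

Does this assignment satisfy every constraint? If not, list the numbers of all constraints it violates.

(1) a3 = 1, a5 = 11; 1 ≤ 11  OK
(2) a1 + a4 = -13 + (-13) = -26, not -28  FAIL
(3) 5a3 − 3a4 = 5(1) − 3(-13) = 44  OK
(4) max(-13, 1) = 1  OK
(5) 4a4 + 5a8 = 4(-13) + 5(1) = -47  OK
(6) |1 − 11| = 10, not 9  FAIL
(7) min(-3, 1) = -3  OK
(8) a2 = -12, and -12 ≠ -10  OK
(9) a6 = -3 ≠ -5 and a5 = 11 ≠ 8; both disjuncts false  FAIL

Constraints 2, 6, and 9 are violated.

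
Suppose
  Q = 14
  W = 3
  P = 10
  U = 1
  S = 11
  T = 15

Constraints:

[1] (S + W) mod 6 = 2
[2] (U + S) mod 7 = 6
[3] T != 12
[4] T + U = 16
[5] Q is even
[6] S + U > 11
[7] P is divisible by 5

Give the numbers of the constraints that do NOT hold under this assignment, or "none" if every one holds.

[1] S + W = 14; 14 mod 6 = 2 — satisfied.
[2] U + S = 12; 12 mod 7 = 5, not 6 — violated.
[3] T = 15, and 15 ≠ 12 — satisfied.
[4] T + U = 15 + 1 = 16 — satisfied.
[5] Q = 14 is even — satisfied.
[6] S + U = 11 + 1 = 12; 12 > 11 — satisfied.
[7] 10 / 5 = 2, so 5 divides 10 — satisfied.

The assignment fails constraint 2.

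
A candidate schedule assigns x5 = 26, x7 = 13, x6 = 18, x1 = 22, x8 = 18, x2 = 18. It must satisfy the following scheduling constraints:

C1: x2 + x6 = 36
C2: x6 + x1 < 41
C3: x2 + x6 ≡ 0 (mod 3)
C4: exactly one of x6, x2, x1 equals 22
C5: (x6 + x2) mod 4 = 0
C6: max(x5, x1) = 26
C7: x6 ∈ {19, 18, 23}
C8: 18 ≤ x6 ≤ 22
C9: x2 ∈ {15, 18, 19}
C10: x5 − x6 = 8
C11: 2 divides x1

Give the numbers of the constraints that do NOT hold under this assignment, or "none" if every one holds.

C1: x2 + x6 = 18 + 18 = 36 — satisfied.
C2: x6 + x1 = 18 + 22 = 40; 40 < 41 — satisfied.
C3: x2 + x6 = 36; 36 mod 3 = 0 — satisfied.
C4: x6=18, x2=18, x1=22; 1 of them equals 22 — satisfied.
C5: x6 + x2 = 36; 36 mod 4 = 0 — satisfied.
C6: max(26, 22) = 26 — satisfied.
C7: x6 = 18 is in {19, 18, 23} — satisfied.
C8: x6 = 18 lies in [18, 22] — satisfied.
C9: x2 = 18 is in {15, 18, 19} — satisfied.
C10: x5 − x6 = 26 − 18 = 8 — satisfied.
C11: 22 / 2 = 11, so 2 divides 22 — satisfied.

None — every constraint holds.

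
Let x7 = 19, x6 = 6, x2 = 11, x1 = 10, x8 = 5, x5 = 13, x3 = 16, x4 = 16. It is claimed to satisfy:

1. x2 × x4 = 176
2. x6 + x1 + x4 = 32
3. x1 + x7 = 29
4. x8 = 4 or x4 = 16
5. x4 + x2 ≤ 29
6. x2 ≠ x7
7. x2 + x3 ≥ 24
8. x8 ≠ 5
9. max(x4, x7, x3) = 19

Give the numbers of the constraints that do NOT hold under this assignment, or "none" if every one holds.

1. x2 × x4 = 11 × 16 = 176 — holds.
2. x6 + x1 + x4 = 6 + 10 + 16 = 32 — holds.
3. x1 + x7 = 10 + 19 = 29 — holds.
4. x8 = 5 ≠ 4, but x4 = 16 = 16 (second disjunct) — holds.
5. x4 + x2 = 16 + 11 = 27; 27 ≤ 29 — holds.
6. x2 = 11, x7 = 19; distinct — holds.
7. x2 + x3 = 11 + 16 = 27; 27 ≥ 24 — holds.
8. x8 = 5, but 5 is required to differ — does not hold.
9. max(16, 19, 16) = 19 — holds.

Violated: 8.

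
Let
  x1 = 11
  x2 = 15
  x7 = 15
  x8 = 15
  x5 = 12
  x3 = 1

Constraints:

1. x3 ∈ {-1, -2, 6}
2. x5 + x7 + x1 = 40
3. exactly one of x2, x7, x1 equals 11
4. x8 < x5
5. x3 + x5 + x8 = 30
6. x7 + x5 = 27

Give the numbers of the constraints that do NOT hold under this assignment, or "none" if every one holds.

1. x3 = 1 is not in {-1, -2, 6} — violated.
2. x5 + x7 + x1 = 12 + 15 + 11 = 38, not 40 — violated.
3. x2=15, x7=15, x1=11; 1 of them equals 11 — OK.
4. x8 = 15, x5 = 12; 15 ≥ 12 (want <) — violated.
5. x3 + x5 + x8 = 1 + 12 + 15 = 28, not 30 — violated.
6. x7 + x5 = 15 + 12 = 27 — OK.

Violated: 1, 2, 4, and 5.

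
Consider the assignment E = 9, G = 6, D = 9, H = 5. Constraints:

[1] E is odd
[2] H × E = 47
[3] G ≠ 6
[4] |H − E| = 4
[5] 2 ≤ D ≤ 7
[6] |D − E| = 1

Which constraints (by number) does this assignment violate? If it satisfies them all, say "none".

[1] E = 9 is odd  true
[2] H × E = 5 × 9 = 45, not 47  false
[3] G = 6, but 6 is required to differ  false
[4] |5 − 9| = 4  true
[5] D = 9 is outside [2, 7]  false
[6] |9 − 9| = 0, not 1  false

The assignment fails constraints 2, 3, 5, and 6.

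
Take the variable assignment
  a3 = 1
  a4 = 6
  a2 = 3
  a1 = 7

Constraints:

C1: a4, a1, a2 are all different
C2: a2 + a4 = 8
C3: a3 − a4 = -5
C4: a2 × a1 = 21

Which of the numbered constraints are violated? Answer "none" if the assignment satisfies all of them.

C1: values 6, 7, 3 are pairwise distinct  OK
C2: a2 + a4 = 3 + 6 = 9, not 8  FAIL
C3: a3 − a4 = 1 − 6 = -5  OK
C4: a2 × a1 = 3 × 7 = 21  OK

Constraint 2 does not hold.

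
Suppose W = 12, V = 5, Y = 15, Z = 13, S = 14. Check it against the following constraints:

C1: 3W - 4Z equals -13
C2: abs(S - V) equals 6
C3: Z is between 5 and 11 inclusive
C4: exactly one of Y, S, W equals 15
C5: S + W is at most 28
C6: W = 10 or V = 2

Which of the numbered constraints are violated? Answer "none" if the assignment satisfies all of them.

No — constraints 1, 2, 3, 6 are not satisfied.

C1: 3W - 4Z = 3(12) - 4(13) = -16, not -13 — violated.
C2: abs(14 - 5) = 9, not 6 — violated.
C3: Z = 13 is outside [5, 11] — violated.
C4: Y=15, S=14, W=12; 1 of them equals 15 — OK.
C5: S + W = 14 + 12 = 26; 26 ≤ 28 — OK.
C6: W = 12 ≠ 10 and V = 5 ≠ 2; both disjuncts false — violated.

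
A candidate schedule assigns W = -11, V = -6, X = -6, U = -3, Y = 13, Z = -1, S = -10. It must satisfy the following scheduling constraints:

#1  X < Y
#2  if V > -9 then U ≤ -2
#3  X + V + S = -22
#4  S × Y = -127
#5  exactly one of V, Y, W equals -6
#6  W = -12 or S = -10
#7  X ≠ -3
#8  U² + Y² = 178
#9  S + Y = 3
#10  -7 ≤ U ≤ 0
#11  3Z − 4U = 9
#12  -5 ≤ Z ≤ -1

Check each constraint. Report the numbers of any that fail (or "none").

#1 X = -6, Y = 13; -6 < 13  OK
#2 V = -6 > -9, so we need U ≤ -2; U = -3 ≤ -2  OK
#3 X + V + S = -6 + (-6) + (-10) = -22  OK
#4 S × Y = -10 × 13 = -130, not -127  FAIL
#5 V=-6, Y=13, W=-11; 1 of them equals -6  OK
#6 W = -11 ≠ -12, but S = -10 = -10 (second disjunct)  OK
#7 X = -6, and -6 ≠ -3  OK
#8 U² + Y² = (-3)² + 13² = 9 + 169 = 178  OK
#9 S + Y = -10 + 13 = 3  OK
#10 U = -3 lies in [-7, 0]  OK
#11 3Z − 4U = 3(-1) − 4(-3) = 9  OK
#12 Z = -1 lies in [-5, -1]  OK

No — constraint 4 is not satisfied.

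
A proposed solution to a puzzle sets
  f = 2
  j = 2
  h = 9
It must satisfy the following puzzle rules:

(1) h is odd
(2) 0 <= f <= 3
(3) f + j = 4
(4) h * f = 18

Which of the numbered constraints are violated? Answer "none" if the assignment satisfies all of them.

All constraints are satisfied.

(1) h = 9 is odd  holds
(2) f = 2 lies in [0, 3]  holds
(3) f + j = 2 + 2 = 4  holds
(4) h * f = 9 * 2 = 18  holds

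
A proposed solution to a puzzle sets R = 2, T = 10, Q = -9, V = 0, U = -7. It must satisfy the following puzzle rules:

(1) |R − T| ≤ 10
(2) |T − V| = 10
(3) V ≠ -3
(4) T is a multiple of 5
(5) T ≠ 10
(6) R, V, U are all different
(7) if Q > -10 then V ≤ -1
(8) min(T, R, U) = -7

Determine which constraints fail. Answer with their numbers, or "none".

(1) |2 − 10| = 8; 8 ≤ 10 — satisfied.
(2) |10 − 0| = 10 — satisfied.
(3) V = 0, and 0 ≠ -3 — satisfied.
(4) 10 / 5 = 2, so 5 divides 10 — satisfied.
(5) T = 10, but 10 is required to differ — violated.
(6) values 2, 0, -7 are pairwise distinct — satisfied.
(7) Q = -9 > -10, so we need V ≤ -1; but V = 0 > -1 — violated.
(8) min(10, 2, -7) = -7 — satisfied.

The assignment fails constraints 5, 7.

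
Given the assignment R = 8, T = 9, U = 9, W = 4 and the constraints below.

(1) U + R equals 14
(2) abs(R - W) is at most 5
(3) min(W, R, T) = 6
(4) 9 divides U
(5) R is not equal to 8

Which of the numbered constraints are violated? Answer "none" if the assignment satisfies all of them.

(1) U + R = 9 + 8 = 17, not 14  ✗
(2) abs(8 - 4) = 4; 4 ≤ 5  ✓
(3) min(4, 8, 9) = 4, not 6  ✗
(4) 9 / 9 = 1, so 9 divides 9  ✓
(5) R = 8, but 8 is required to differ  ✗

Constraints 1, 3, and 5 do not hold.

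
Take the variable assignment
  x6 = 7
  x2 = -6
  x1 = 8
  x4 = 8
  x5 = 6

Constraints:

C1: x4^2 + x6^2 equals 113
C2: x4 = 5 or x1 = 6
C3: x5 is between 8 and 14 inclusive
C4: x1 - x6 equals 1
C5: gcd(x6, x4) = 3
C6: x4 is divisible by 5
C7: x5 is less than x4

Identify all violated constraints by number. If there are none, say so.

Violated: 2, 3, 5, and 6.

C1: x4^2 + x6^2 = 8^2 + 7^2 = 64 + 49 = 113  true
C2: x4 = 8 ≠ 5 and x1 = 8 ≠ 6; both disjuncts false  false
C3: x5 = 6 is outside [8, 14]  false
C4: x1 - x6 = 8 - 7 = 1  true
C5: gcd(7, 8) = 1, not 3  false
C6: 8 = 5*1 + 3, so 5 does not divide 8  false
C7: x5 = 6, x4 = 8; 6 < 8  true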